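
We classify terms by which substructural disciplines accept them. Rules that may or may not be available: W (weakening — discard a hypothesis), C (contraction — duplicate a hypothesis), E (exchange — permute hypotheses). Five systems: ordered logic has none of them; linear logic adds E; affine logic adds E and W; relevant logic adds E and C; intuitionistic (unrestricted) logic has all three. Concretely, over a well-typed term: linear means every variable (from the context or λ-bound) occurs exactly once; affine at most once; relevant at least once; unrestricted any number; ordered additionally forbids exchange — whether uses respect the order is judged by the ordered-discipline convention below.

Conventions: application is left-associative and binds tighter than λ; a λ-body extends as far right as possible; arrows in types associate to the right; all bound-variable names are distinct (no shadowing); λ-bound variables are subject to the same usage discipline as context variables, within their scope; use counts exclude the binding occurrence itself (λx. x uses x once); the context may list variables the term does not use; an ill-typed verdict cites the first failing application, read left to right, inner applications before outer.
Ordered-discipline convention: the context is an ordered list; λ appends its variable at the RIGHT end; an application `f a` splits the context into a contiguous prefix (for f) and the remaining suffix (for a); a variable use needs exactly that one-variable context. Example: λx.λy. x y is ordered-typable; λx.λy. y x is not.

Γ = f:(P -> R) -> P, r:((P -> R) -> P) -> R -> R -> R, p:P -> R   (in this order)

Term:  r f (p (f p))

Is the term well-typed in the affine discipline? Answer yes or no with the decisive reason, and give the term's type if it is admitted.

no — repeated use of f ×2, p ×2
counts: f=2, r=1, p=2
order of uses: r, f, p, f, p
typing: ✓ — R -> R
across the five disciplines: ordered ✗ | linear ✗ | affine ✗ | relevant ✓ | unrestricted ✓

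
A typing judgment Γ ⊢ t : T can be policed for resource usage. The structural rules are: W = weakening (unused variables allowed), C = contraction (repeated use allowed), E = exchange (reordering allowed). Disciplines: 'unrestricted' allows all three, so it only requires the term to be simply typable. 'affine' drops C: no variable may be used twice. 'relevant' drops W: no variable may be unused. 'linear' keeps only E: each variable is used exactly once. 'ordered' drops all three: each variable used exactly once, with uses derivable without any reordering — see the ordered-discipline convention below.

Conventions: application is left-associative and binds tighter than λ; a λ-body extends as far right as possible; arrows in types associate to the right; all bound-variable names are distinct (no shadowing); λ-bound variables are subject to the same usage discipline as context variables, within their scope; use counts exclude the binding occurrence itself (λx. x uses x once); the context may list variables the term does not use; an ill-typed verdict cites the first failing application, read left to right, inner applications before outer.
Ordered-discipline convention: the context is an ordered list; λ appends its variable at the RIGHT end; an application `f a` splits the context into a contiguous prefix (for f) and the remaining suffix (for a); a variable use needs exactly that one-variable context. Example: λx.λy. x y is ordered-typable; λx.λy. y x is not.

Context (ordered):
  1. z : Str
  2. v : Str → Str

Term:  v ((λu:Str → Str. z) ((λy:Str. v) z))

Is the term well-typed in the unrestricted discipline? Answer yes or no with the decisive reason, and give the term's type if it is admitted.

yes — type-checks (Str) and nothing is barred; term : Str
usage: z: 2×; v: 2×; u [bound]: 0×; y [bound]: 0×
use order (left to right): v, z, v, z
typing: well-typed at Str
across the five disciplines: ordered ✗; linear ✗; affine ✗; relevant ✗; unrestricted ✓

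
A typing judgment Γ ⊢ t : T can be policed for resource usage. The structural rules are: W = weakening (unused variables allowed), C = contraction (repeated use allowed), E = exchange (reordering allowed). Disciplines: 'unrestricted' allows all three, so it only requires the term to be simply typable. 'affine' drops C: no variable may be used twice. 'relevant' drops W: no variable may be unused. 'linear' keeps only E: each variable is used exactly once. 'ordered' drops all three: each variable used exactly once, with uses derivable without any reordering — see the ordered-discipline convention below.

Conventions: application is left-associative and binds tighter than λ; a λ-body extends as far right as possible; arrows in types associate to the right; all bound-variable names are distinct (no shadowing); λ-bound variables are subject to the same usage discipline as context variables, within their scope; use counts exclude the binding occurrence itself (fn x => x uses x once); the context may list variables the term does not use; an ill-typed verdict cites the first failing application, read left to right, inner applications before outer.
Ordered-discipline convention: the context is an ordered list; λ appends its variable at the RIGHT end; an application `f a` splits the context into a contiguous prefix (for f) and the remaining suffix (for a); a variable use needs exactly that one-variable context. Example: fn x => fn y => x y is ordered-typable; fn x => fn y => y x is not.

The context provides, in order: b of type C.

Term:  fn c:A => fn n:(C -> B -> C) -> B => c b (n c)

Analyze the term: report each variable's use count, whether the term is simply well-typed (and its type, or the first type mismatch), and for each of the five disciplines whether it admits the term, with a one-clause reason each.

use counts: b=1, c (λ-bound)=2, n (λ-bound)=1
left-to-right use order: c, b, n, c
typing: ill-typed: applying a non-function (A)
ordered ✗ (not simply typable)
linear ✗ (fails simple typing)
affine ✗ (a type mismatch blocks all five)
relevant ✗ (the type mismatch rejects it)
unrestricted ✗ (not simply typable)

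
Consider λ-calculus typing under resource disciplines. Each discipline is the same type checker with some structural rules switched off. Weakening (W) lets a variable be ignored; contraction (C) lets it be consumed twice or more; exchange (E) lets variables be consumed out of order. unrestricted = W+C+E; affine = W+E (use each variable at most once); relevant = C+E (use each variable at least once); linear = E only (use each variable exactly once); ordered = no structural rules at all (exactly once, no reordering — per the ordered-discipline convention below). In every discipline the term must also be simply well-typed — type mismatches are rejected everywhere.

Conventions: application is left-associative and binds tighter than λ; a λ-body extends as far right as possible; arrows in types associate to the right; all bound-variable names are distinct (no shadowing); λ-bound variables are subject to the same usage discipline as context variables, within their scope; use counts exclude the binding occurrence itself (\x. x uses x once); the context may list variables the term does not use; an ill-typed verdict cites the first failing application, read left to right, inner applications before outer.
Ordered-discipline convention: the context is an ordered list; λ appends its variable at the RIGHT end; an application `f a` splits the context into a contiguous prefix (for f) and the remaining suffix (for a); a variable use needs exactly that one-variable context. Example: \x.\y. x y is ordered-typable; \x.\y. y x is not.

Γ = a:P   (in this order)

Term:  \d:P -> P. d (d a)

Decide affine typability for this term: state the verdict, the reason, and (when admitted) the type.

no — uses contraction: d ×2
variable uses: a: 1×, d (λ-bound): 2×
order of uses: d, d, a
typing: well-typed — term : (P -> P) -> P
summary: ordered ✗; linear ✗; affine ✗; relevant ✓; unrestricted ✓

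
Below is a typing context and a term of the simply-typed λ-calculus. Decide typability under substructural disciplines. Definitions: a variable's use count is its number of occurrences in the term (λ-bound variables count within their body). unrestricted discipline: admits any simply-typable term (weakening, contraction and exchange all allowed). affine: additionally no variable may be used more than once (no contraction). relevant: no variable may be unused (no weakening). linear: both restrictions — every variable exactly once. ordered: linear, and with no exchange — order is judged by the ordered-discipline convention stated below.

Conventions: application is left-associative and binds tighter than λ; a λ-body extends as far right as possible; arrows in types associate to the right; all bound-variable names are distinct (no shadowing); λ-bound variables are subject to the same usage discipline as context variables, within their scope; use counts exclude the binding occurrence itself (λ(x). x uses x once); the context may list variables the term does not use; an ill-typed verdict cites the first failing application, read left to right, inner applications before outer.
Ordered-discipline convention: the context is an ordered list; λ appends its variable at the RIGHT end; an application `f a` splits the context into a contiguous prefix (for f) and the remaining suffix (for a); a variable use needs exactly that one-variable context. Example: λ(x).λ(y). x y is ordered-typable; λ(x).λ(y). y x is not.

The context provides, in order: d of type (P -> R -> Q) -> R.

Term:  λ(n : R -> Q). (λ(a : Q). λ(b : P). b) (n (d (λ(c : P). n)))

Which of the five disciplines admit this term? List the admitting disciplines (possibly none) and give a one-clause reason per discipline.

accepted by: unrestricted
variable uses: d=1, n [bound]=2, a [bound]=0, b [bound]=1, c [bound]=0
order of uses: b, n, d, n
typing: the term checks, with type (R -> Q) -> P -> P
ordered ✗ (needs contraction — n ×2; needs weakening: a, c unused)
linear ✗ (needs contraction — n ×2; needs weakening: a, c unused)
affine ✗ (needs contraction — n ×2)
relevant ✗ (needs weakening: a, c unused)
unrestricted ✓ (well-typed at (R -> Q) -> P -> P; no restrictions here)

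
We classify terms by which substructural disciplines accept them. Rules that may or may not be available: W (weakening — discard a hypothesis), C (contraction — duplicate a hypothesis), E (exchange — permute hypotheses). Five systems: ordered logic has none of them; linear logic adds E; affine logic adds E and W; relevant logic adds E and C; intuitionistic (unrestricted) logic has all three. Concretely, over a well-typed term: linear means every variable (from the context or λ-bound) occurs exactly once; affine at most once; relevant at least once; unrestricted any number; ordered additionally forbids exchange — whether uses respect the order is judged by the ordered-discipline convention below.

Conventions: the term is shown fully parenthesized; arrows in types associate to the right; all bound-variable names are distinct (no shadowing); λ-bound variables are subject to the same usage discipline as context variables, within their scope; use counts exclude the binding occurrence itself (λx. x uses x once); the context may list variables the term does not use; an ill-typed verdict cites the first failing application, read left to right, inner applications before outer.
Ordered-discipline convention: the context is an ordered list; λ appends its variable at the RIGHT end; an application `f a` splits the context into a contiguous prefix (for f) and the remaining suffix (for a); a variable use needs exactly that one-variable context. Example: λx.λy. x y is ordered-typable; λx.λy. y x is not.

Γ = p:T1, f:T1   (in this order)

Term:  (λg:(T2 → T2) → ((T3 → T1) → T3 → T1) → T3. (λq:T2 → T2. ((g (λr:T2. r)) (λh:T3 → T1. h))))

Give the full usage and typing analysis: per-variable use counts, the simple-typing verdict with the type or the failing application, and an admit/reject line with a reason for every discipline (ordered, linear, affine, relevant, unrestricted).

usage: p: 0×; f: 0×; g (λ-bound): 1×; q (λ-bound): 0×; r (λ-bound): 1×; h (λ-bound): 1×
uses in reading order: g, r, h
typing: ✓ — ((T2 → T2) → ((T3 → T1) → T3 → T1) → T3) → (T2 → T2) → T3
ordered ✗ (needs weakening: p, f, q unused)
linear ✗ (needs weakening: p, f, q unused)
affine ✓ (at most one use each (p, f, g, q, r, h))
relevant ✗ (needs weakening: p, f, q unused)
unrestricted ✓ (typability at ((T2 → T2) → ((T3 → T1) → T3 → T1) → T3) → (T2 → T2) → T3 is all that's needed)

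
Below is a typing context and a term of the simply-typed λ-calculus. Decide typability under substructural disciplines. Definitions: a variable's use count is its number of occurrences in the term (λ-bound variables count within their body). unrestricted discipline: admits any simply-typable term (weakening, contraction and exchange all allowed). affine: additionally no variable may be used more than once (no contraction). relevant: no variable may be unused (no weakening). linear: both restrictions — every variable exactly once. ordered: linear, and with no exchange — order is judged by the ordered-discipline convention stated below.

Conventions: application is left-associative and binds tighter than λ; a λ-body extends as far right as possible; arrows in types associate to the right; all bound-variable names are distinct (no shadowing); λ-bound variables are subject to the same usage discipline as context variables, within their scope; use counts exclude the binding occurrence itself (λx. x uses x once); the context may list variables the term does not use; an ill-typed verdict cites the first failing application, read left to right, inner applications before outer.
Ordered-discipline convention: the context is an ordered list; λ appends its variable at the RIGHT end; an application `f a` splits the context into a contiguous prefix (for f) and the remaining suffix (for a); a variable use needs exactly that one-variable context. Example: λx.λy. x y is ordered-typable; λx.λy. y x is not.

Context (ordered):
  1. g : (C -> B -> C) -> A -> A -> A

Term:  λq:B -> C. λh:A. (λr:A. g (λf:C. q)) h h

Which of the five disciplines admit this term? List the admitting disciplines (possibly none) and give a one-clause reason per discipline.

accepted by: unrestricted
usage: g ×1; q [bound] ×1; h [bound] ×2; r [bound] ×0; f [bound] ×0
use order (left to right): g, q, h, h
typing: the term checks, with type (B -> C) -> A -> A -> A
ordered: ✗, h ×2 used more than once (contraction); unused: r, f — weakening required
linear: ✗, h ×2 used more than once (contraction); unused: r, f — weakening required
affine: ✗, h ×2 used more than once (contraction)
relevant: ✗, unused: r, f — weakening required
unrestricted: ✓, typability at (B -> C) -> A -> A -> A is all that's needed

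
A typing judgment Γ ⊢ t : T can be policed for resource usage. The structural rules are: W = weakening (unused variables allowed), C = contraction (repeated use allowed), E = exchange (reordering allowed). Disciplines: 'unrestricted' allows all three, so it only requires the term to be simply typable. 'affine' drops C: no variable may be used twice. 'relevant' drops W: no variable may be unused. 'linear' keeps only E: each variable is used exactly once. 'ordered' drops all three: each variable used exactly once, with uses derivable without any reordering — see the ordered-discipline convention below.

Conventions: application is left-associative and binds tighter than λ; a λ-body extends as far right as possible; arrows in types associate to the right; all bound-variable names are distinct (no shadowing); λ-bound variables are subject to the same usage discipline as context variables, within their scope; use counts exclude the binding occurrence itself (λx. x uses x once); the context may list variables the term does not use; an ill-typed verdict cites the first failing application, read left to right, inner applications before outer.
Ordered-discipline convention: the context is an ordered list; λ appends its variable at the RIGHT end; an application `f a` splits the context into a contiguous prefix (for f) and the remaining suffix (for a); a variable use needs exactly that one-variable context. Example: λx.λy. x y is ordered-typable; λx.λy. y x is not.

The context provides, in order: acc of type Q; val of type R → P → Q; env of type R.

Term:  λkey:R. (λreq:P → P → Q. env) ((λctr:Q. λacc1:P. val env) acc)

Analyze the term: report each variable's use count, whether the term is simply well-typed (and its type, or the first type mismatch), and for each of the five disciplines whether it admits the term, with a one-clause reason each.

usage: acc: 1×; val: 1×; env: 2×; key (bound): 0×; req (bound): 0×; ctr (bound): 0×; acc1 (bound): 0×
use order (left to right): env, val, env, acc
typing: the term checks, with type R → R
ordered: ✗ — needs contraction — env ×2; needs weakening: key, req, ctr, acc1 unused
linear: ✗ — needs contraction — env ×2; needs weakening: key, req, ctr, acc1 unused
affine: ✗ — needs contraction — env ×2
relevant: ✗ — needs weakening: key, req, ctr, acc1 unused
unrestricted: ✓ — simply typable at R → R; W, C, E all held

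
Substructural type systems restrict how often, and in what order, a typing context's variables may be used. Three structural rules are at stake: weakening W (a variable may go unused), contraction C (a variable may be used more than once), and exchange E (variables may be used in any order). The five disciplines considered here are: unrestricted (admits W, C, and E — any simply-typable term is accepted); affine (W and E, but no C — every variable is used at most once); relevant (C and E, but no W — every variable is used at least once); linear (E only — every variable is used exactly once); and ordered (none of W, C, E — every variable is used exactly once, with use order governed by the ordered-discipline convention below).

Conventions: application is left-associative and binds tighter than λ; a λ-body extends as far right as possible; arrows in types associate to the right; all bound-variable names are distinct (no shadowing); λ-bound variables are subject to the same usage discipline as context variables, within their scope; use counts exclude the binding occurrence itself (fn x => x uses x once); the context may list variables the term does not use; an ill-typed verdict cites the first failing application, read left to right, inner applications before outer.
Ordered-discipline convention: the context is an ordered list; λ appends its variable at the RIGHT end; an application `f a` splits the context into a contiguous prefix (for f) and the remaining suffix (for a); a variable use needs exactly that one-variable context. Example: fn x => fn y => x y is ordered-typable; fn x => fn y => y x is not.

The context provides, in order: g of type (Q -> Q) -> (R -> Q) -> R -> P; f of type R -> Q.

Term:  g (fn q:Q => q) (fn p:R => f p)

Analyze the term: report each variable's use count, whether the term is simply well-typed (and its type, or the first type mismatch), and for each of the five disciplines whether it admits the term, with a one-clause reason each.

use counts: g=1; f=1; q (bound)=1; p (bound)=1
left-to-right use order: g, q, f, p
typing: well-typed at R -> P
ordered: ✓ — single-use (g, f, q, p), ordered derivation ok
linear: ✓ — single use per variable (g, f, q, p)
affine: ✓ — none of g, f, q, p used more than once
relevant: ✓ — none of g, f, q, p goes unused
unrestricted: ✓ — typability at R -> P is all that's needed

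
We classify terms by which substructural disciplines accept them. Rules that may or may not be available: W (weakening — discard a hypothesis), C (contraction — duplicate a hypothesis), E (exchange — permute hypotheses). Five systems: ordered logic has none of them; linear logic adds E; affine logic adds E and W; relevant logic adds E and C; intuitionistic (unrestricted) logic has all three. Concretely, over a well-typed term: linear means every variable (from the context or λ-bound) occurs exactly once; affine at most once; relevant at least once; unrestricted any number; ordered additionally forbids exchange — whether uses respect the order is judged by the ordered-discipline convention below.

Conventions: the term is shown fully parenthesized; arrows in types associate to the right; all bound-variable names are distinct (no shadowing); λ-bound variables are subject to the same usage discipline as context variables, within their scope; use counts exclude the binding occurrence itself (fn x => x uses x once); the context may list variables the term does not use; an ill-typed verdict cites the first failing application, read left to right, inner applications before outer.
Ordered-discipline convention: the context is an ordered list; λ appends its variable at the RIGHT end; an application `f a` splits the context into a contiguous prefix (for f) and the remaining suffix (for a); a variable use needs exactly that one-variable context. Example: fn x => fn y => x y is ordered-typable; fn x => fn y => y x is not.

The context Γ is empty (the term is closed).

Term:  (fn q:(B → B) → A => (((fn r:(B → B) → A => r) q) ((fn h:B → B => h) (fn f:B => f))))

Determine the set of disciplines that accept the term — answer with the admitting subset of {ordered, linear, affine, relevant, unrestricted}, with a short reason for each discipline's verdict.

admitting disciplines: ordered, linear, affine, relevant, unrestricted
variable uses: q [bound]: 1×; r [bound]: 1×; h [bound]: 1×; f [bound]: 1×
left-to-right use order: r, q, h, f
typing: well-typed — term : ((B → B) → A) → A
ordered: ✓, one use each (q, r, h, f); ordered split holds
linear: ✓, q, r, h, f: one use apiece
affine: ✓, none of q, r, h, f used more than once
relevant: ✓, none of q, r, h, f goes unused
unrestricted: ✓, typability at ((B → B) → A) → A is all that's needed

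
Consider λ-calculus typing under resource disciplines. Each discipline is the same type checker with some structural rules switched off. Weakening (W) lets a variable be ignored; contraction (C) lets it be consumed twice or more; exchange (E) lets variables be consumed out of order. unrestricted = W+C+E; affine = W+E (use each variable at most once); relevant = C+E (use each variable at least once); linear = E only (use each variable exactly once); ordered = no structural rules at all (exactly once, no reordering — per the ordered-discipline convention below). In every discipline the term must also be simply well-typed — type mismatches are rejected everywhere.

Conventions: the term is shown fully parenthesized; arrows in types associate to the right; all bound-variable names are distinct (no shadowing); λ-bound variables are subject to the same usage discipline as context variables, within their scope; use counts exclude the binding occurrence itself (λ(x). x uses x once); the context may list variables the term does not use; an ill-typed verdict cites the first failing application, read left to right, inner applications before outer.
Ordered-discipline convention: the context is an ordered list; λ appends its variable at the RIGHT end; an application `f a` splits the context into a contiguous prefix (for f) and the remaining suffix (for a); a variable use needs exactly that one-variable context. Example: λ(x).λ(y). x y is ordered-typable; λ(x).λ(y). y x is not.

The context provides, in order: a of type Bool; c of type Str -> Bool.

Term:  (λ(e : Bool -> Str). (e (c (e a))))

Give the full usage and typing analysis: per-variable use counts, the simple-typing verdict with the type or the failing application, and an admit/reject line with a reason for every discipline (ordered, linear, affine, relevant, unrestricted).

counts: a=1; c=1; e (λ-bound)=2
use order (left to right): e, c, e, a
typing: well-typed at (Bool -> Str) -> Str
ordered: ✗ — uses contraction: e ×2
linear: ✗ — uses contraction: e ×2
affine: ✗ — uses contraction: e ×2
relevant: ✓ — at least one use each (a, c, e)
unrestricted: ✓ — simply typable at (Bool -> Str) -> Str; W, C, E all held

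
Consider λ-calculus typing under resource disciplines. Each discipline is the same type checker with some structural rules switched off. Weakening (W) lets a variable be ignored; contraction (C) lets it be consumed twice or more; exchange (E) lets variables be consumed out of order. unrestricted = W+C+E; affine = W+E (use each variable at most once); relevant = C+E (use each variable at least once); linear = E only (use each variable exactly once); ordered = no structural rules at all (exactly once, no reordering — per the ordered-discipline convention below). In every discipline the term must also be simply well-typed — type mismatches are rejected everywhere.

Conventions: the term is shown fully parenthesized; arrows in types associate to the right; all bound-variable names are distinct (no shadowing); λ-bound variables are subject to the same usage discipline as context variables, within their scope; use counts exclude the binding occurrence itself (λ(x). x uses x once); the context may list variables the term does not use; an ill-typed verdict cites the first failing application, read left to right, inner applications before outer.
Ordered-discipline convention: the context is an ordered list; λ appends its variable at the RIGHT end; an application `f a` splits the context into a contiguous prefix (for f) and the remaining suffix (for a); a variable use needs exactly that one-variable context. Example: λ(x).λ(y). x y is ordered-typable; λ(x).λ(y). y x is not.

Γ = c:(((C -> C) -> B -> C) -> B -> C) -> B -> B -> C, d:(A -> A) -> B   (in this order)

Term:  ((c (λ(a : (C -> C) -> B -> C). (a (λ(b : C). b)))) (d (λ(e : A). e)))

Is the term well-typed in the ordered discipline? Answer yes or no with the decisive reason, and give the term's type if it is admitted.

yes — c, d, a, b, e once each; derivable with no W/C/E; term : B -> C
use counts: c: 1×; d: 1×; a [bound]: 1×; b [bound]: 1×; e [bound]: 1×
order of uses: c, a, b, d, e
typing: well-typed at B -> C
across the five disciplines: ordered ✓ · linear ✓ · affine ✓ · relevant ✓ · unrestricted ✓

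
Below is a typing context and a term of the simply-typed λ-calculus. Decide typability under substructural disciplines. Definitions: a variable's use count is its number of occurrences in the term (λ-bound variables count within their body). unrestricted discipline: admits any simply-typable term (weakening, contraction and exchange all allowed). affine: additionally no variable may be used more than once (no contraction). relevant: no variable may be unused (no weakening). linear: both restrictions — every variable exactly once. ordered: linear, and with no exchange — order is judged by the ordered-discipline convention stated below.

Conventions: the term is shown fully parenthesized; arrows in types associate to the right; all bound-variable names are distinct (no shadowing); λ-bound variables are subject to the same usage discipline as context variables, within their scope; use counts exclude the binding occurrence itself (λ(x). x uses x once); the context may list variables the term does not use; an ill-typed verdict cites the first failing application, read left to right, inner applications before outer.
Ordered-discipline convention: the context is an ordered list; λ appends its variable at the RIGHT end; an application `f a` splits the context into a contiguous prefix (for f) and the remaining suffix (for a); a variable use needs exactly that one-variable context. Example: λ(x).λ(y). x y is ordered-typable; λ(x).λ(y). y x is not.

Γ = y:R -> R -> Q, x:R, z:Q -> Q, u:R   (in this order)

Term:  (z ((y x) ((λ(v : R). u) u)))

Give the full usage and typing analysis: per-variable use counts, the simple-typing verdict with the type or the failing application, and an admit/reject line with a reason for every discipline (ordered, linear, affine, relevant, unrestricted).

usage: y=1; x=1; z=1; u=2; v (λ-bound)=0
uses in reading order: z, y, x, u, u
typing: ✓ — Q
ordered: ✗ — uses contraction: u ×2; v never used (weakening)
linear: ✗ — uses contraction: u ×2; v never used (weakening)
affine: ✗ — uses contraction: u ×2
relevant: ✗ — v never used (weakening)
unrestricted: ✓ — typability at Q is all that's needed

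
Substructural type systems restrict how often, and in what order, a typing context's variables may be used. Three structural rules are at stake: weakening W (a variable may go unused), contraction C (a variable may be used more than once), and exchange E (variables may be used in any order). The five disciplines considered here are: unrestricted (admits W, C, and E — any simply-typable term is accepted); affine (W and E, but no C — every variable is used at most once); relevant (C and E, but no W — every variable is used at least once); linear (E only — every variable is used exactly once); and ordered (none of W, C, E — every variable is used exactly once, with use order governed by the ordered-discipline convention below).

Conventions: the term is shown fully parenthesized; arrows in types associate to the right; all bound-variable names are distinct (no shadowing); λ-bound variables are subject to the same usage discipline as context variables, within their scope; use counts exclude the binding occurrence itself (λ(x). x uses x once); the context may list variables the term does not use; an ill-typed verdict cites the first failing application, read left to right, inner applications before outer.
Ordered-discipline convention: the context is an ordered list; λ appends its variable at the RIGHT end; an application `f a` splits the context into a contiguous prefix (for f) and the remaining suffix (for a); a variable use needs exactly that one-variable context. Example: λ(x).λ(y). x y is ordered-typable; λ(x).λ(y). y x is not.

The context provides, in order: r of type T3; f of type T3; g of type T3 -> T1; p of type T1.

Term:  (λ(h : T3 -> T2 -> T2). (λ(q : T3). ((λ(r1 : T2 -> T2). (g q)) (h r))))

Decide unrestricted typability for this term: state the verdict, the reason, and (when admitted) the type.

yes — simply typable at (T3 -> T2 -> T2) -> T3 -> T1; W, C, E all held; term : (T3 -> T2 -> T2) -> T3 -> T1
use counts: r=1, f=0, g=1, p=0, h (bound)=1, q (bound)=1, r1 (bound)=0
use order (left to right): g, q, h, r
typing: well-typed — term : (T3 -> T2 -> T2) -> T3 -> T1
across the five disciplines: ordered ✗ · linear ✗ · affine ✓ · relevant ✗ · unrestricted ✓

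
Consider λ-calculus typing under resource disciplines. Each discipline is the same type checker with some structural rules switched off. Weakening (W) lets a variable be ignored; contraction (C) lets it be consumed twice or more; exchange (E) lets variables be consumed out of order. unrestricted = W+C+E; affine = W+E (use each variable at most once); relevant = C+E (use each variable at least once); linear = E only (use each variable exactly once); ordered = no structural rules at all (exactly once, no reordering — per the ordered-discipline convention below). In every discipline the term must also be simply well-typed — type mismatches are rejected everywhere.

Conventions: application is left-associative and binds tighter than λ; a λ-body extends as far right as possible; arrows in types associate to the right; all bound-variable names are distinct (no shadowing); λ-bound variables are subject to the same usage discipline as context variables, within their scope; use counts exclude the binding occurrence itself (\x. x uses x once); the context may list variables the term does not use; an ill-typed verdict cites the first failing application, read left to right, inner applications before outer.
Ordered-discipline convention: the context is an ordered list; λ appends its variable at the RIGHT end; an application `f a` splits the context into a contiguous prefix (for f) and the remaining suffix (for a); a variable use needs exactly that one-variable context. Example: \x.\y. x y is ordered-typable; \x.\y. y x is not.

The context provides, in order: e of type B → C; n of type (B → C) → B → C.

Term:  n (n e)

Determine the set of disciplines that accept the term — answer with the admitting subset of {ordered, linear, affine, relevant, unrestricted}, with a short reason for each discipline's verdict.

admitted by: relevant, unrestricted
variable uses: e: 1; n: 2
order of uses: n, n, e
typing: well-typed — term : B → C
ordered ✗ (n ×2 used more than once (contraction))
linear ✗ (n ×2 used more than once (contraction))
affine ✗ (n ×2 used more than once (contraction))
relevant ✓ (every one of e, n appears)
unrestricted ✓ (well-typed at B → C; no restrictions here)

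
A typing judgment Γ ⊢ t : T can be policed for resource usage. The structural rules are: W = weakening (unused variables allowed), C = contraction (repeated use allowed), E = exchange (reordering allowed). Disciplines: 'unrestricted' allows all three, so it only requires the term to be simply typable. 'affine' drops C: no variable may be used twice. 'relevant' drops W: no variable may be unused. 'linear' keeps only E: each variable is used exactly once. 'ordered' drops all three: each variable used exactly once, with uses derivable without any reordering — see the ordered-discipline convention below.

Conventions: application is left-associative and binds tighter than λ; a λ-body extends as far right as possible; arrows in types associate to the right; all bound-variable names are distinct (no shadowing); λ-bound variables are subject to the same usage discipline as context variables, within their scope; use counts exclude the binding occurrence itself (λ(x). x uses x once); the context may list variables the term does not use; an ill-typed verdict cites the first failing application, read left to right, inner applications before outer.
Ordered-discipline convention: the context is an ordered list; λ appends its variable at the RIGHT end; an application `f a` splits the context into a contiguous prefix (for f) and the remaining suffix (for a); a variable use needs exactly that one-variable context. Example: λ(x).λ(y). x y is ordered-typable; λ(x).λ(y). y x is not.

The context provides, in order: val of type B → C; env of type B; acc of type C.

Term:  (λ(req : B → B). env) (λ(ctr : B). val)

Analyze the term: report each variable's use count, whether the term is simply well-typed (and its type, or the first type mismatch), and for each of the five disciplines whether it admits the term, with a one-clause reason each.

variable uses: val ×1, env ×1, acc ×0, req (λ-bound) ×0, ctr (λ-bound) ×0
uses in reading order: env, val
typing: ill-typed: argument of type B → B → C where B → B is required
ordered: ✗ — fails simple typing
linear: ✗ — a type mismatch blocks all five
affine: ✗ — the type mismatch rejects it
relevant: ✗ — not simply typable
unrestricted: ✗ — fails simple typing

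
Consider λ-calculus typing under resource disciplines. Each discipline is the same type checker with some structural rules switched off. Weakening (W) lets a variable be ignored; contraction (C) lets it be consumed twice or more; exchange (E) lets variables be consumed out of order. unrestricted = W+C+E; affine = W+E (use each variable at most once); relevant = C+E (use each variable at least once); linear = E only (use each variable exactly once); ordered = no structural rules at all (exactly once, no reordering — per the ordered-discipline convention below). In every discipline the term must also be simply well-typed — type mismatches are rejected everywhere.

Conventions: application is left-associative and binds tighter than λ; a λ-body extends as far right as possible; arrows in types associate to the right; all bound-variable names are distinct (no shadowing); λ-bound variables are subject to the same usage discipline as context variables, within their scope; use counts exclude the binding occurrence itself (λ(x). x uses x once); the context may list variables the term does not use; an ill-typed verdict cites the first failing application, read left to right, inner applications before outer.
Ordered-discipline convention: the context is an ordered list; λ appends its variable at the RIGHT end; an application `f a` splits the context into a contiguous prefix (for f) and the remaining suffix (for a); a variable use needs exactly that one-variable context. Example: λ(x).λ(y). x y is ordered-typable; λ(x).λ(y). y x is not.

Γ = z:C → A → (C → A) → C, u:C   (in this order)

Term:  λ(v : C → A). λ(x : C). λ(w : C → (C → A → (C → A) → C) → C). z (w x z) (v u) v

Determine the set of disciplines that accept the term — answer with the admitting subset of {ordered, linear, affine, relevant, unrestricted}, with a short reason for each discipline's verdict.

admitted in: relevant, unrestricted
use counts: z: 2×; u: 1×; v (λ-bound): 2×; x (λ-bound): 1×; w (λ-bound): 1×
uses in reading order: z, w, x, z, v, u, v
typing: well-typed at (C → A) → C → (C → (C → A → (C → A) → C) → C) → C
ordered: ✗, z ×2, v ×2 used more than once (contraction)
linear: ✗, z ×2, v ×2 used more than once (contraction)
affine: ✗, z ×2, v ×2 used more than once (contraction)
relevant: ✓, every one of z, u, v, x, w appears
unrestricted: ✓, type-checks ((C → A) → C → (C → (C → A → (C → A) → C) → C) → C) and nothing is barred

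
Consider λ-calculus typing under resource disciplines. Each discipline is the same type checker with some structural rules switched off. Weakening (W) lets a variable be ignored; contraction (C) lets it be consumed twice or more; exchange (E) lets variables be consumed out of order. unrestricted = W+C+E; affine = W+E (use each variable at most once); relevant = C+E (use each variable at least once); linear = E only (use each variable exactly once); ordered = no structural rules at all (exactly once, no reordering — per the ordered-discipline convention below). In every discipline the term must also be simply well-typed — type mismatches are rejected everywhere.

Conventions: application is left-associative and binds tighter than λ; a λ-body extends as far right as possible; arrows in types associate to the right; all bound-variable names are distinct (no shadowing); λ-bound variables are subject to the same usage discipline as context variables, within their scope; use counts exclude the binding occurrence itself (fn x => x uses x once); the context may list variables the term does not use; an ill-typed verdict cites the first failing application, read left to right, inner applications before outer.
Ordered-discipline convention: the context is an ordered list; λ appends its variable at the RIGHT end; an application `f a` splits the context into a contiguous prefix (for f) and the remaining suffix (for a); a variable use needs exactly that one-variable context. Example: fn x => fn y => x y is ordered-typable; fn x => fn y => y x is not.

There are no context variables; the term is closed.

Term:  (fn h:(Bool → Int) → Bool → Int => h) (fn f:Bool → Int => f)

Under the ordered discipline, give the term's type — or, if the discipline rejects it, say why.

term : (Bool → Int) → Bool → Int
variable uses: h (bound): 1×; f (bound): 1×
uses in reading order: h, f
typing: ✓ — (Bool → Int) → Bool → Int
all disciplines: ordered ✓; linear ✓; affine ✓; relevant ✓; unrestricted ✓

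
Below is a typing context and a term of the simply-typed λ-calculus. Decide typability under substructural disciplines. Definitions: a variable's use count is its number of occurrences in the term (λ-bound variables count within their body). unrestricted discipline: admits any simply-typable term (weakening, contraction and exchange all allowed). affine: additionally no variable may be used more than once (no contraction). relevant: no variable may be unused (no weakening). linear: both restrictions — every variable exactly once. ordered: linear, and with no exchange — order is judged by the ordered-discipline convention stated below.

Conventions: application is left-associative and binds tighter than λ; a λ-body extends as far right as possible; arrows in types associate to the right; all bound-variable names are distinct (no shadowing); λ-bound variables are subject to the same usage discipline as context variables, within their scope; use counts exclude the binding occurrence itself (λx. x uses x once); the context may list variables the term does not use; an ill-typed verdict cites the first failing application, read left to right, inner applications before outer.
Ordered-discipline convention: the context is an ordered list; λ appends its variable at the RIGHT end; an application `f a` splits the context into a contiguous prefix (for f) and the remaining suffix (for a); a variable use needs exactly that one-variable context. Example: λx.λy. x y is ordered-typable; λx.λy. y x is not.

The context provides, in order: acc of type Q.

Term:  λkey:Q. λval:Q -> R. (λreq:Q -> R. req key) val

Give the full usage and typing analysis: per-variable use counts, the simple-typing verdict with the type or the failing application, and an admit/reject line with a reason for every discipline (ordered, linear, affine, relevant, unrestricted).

usage: acc=0; key [bound]=1; val [bound]=1; req [bound]=1
use order (left to right): req, key, val
typing: well-typed — term : Q -> (Q -> R) -> R
ordered ✗ (needs weakening: acc unused)
linear ✗ (needs weakening: acc unused)
affine ✓ (acc, key, val, req: no repeats, contraction unneeded)
relevant ✗ (needs weakening: acc unused)
unrestricted ✓ (simply typable at Q -> (Q -> R) -> R; W, C, E all held)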